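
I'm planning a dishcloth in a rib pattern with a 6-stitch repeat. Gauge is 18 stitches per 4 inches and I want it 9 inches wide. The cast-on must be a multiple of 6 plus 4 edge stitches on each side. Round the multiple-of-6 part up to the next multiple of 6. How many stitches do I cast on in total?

18 / 4 = 4.5 sts per inch.
9 × 4.5 = 40.50 sts.
Less 8 edge sts → 32.50 for the repeat.
Next multiple of 6: 36.
Add back 8 edge sts → 44.

CO 44 sts.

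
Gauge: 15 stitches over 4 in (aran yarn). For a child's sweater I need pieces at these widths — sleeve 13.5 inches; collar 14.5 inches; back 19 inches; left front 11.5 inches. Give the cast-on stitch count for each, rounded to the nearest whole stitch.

Rate = 15/4 = 3.75 sts per in.
sleeve: 13.5 × 3.75 = 50.62 → 51.
collar: 14.5 × 3.75 = 54.38 → 54.
back: 19 × 3.75 = 71.25 → 71.
left front: 11.5 × 3.75 = 43.12 → 43.

sleeve 51; collar 54; back 71; left front 43.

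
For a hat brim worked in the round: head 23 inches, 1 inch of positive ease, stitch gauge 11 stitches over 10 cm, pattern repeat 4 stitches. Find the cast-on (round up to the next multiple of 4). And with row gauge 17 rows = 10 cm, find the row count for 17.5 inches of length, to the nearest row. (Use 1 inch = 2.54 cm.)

Cast on 68 stitches; work 76 rows.

Finished = 23 + 1 = 24 inches.
24 inches × 2.54 = 60.96 cm.
11/10 = 1.1 sts per cm; 60.96 × 1.1 = 67.06 sts.
Next multiple of 4 → 68.
17.5 inches = 44.45 cm; × 1.7 = 75.56 → 76 rows.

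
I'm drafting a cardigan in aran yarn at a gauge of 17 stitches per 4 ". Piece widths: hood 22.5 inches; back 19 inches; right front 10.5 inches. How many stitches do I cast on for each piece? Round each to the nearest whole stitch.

Rate = 17/4 = 4.25 sts per in.
hood: 22.5 × 4.25 = 95.62 → 96.
back: 19 × 4.25 = 80.75 → 81.
right front: 10.5 × 4.25 = 44.62 → 45.

hood 96; back 81; right front 45.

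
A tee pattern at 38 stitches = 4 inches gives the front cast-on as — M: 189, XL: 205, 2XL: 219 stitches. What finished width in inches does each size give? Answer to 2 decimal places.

M 19.89 inches; XL 21.58 inches; 2XL 23.05 inches.

38/4 = 9.5 sts per in.
M: 189 / 9.5 = 19.895 → 19.89 in.
XL: 205 / 9.5 = 21.579 → 21.58 in.
2XL: 219 / 9.5 = 23.053 → 23.05 in.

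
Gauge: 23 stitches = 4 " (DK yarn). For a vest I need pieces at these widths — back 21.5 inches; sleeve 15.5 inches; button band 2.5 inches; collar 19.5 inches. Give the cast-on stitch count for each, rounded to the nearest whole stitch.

back 124; sleeve 89; button band 14; collar 112.

Rate = 23/4 = 5.75 sts per in.
back: 21.5 × 5.75 = 123.62 → 124.
sleeve: 15.5 × 5.75 = 89.12 → 89.
button band: 2.5 × 5.75 = 14.38 → 14.
collar: 19.5 × 5.75 = 112.12 → 112.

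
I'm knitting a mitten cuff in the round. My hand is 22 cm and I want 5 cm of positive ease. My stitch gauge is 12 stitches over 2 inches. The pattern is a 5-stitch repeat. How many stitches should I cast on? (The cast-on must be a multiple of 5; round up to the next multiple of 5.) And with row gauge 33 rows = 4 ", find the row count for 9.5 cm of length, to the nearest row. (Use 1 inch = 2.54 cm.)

Cast on 65 stitches; work 31 rows.

Finished = 22 + 5 = 27 cm.
27 cm × 1/2.54 = 10.63 inches.
12/2 = 6 sts per in; 10.63 × 6 = 63.78 sts.
Next multiple of 5 → 65.
9.5 cm = 3.74 inches; × 8.25 = 30.86 → 31 rows.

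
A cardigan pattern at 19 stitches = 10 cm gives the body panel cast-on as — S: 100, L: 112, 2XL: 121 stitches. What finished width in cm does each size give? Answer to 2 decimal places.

S 52.63 cm; L 58.95 cm; 2XL 63.68 cm.

19/10 = 1.9 sts per cm.
S: 100 / 1.9 = 52.632 → 52.63 cm.
L: 112 / 1.9 = 58.947 → 58.95 cm.
2XL: 121 / 1.9 = 63.684 → 63.68 cm.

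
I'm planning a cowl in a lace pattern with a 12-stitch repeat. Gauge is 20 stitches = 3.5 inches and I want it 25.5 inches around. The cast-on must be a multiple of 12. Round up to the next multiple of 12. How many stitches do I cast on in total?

20 / 3.5 = 5.714 sts per inch.
25.5 × 5.714 = 145.71 sts.
Next multiple of 12: 156.

156 stitches.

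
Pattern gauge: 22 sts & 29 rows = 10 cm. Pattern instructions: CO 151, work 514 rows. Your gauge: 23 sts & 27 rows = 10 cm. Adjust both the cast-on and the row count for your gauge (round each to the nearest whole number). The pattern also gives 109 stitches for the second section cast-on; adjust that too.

Stitches: 151 × 23/22 = 157.86 → 158.
Rows: 514 × 27/29 = 478.55 → 479.
second section cast-on: 109 × 23/22 = 113.95 → 114.

Cast on 158 stitches; work 479 rows; second section cast-on 114 stitches.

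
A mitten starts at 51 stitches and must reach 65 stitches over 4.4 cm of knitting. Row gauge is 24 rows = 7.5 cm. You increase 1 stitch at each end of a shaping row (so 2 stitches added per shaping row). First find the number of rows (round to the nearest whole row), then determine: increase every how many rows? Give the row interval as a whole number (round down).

Increase every 2nd row.

Rows = 4.4 × 3.2 = 14.1 → 14 rows.
Stitches to add: 14 → 7 shaping rows (at 2 st each).
14 / 7 = 2.00 → every 2 rows.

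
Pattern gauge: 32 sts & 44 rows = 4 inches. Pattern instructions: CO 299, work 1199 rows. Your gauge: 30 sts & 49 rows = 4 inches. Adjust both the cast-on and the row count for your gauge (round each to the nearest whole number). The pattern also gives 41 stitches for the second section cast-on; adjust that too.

Stitches: 299 × 30/32 = 280.31 → 280.
Rows: 1199 × 49/44 = 1335.25 → 1335.
second section cast-on: 41 × 30/32 = 38.44 → 38.

Cast on 280 stitches; work 1335 rows; second section cast-on 38 stitches.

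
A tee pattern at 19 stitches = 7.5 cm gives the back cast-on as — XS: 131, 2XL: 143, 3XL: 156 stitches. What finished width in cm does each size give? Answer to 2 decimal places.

XS 51.71 cm; 2XL 56.45 cm; 3XL 61.58 cm.

19/7.5 = 2.533 sts per cm.
XS: 131 / 2.533 = 51.711 → 51.71 cm.
2XL: 143 / 2.533 = 56.447 → 56.45 cm.
3XL: 156 / 2.533 = 61.579 → 61.58 cm.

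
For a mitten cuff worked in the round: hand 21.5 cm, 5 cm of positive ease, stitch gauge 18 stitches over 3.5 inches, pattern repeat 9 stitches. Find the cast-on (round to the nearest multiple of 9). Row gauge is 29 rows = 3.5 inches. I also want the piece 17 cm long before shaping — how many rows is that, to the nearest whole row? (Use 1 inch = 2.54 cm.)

Cast on 54 stitches; work 55 rows.

Finished = 21.5 + 5 = 26.5 cm.
26.5 cm × 1/2.54 = 10.43 inches.
18/3.5 = 5.143 sts per in; 10.43 × 5.143 = 53.66 sts.
Nearest multiple of 9 → 54.
17 cm = 6.69 inches; × 8.286 = 55.46 → 55 rows.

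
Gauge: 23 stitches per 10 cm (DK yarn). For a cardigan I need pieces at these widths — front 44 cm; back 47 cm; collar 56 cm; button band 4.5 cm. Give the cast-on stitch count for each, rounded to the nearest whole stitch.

Rate = 23/10 = 2.3 sts per cm.
front: 44 × 2.3 = 101.20 → 101.
back: 47 × 2.3 = 108.10 → 108.
collar: 56 × 2.3 = 128.80 → 129.
button band: 4.5 × 2.3 = 10.35 → 10.

front 101; back 108; collar 129; button band 10.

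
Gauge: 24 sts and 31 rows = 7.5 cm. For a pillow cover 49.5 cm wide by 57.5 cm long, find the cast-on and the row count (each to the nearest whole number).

Stitch gauge = 24/7.5 = 3.2 sts/cm; 49.5 × 3.2 = 158.40 → 158 sts.
Row gauge = 31/7.5 = 4.133 rows/cm; 57.5 × 4.133 = 237.67 → 238 rows.

Cast on 158 stitches and work 238 rows.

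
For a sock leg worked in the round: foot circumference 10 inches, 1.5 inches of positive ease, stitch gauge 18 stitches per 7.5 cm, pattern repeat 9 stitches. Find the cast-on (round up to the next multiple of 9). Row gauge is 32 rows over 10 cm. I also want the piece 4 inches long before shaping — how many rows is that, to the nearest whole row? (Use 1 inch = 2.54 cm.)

Cast on 72 stitches; work 33 rows.

Finished = 10 + 1.5 = 11.5 inches.
11.5 inches × 2.54 = 29.21 cm.
18/7.5 = 2.4 sts per cm; 29.21 × 2.4 = 70.10 sts.
Next multiple of 9 → 72.
4 inches = 10.16 cm; × 3.2 = 32.51 → 33 rows.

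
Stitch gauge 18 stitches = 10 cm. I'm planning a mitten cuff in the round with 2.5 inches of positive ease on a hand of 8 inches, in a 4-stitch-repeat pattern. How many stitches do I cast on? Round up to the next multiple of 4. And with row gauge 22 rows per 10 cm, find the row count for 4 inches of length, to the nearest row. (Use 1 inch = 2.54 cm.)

Finished = 8 + 2.5 = 10.5 inches.
10.5 inches × 2.54 = 26.67 cm.
18/10 = 1.8 sts per cm; 26.67 × 1.8 = 48.01 sts.
Next multiple of 4 → 52.
4 inches = 10.16 cm; × 2.2 = 22.35 → 22 rows.

Cast on 52 stitches; work 22 rows.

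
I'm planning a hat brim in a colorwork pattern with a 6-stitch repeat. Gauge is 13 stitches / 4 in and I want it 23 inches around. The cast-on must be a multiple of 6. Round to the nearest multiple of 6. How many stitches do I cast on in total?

72 stitches.

13 / 4 = 3.25 sts per inch.
23 × 3.25 = 74.75 sts.
Nearest multiple of 6: 72.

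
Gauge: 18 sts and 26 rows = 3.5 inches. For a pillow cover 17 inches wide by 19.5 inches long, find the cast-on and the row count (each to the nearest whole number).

Cast on 87 stitches and work 145 rows.

Stitch gauge = 18/3.5 = 5.143 sts/in; 17 × 5.143 = 87.43 → 87 sts.
Row gauge = 26/3.5 = 7.429 rows/in; 19.5 × 7.429 = 144.86 → 145 rows.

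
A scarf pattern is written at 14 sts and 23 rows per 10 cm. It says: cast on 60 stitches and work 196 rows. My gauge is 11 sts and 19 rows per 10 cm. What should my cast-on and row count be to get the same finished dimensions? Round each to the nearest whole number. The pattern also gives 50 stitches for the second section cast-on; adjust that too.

Stitches: 60 × 11/14 = 47.14 → 47.
Rows: 196 × 19/23 = 161.91 → 162.
second section cast-on: 50 × 11/14 = 39.29 → 39.

Cast on 47 stitches; work 162 rows; second section cast-on 39 stitches.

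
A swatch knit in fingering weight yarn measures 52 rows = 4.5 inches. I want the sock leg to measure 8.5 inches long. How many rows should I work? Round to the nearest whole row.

Knit 98 rows.

52 rows / 4.5 in = 11.556 rows per inch.
8.5 × 11.556 = 98.22 rows.
Round to nearest → 98.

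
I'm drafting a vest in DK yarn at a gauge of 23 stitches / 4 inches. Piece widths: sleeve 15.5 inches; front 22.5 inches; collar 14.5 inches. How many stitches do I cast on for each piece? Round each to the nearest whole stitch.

sleeve 89; front 129; collar 83.

Rate = 23/4 = 5.75 sts per in.
sleeve: 15.5 × 5.75 = 89.12 → 89.
front: 22.5 × 5.75 = 129.38 → 129.
collar: 14.5 × 5.75 = 83.38 → 83.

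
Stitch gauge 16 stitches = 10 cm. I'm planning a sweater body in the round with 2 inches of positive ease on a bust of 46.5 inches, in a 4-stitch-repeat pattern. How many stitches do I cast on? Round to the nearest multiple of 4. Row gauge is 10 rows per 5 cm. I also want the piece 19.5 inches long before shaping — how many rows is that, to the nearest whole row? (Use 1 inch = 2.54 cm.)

Cast on 196 stitches; work 99 rows.

Finished = 46.5 + 2 = 48.5 inches.
48.5 inches × 2.54 = 123.19 cm.
16/10 = 1.6 sts per cm; 123.19 × 1.6 = 197.10 sts.
Nearest multiple of 4 → 196.
19.5 inches = 49.53 cm; × 2 = 99.06 → 99 rows.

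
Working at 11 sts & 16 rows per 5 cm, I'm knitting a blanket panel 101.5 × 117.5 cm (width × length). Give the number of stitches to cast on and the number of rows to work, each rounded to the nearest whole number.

Cast on 223 stitches and work 376 rows.

Stitch gauge = 11/5 = 2.2 sts/cm; 101.5 × 2.2 = 223.30 → 223 sts.
Row gauge = 16/5 = 3.2 rows/cm; 117.5 × 3.2 = 376.00 → 376 rows.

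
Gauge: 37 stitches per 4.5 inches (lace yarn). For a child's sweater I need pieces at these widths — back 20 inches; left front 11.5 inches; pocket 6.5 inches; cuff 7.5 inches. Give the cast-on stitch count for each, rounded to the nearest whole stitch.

back 164; left front 95; pocket 53; cuff 62.

Rate = 37/4.5 = 8.222 sts per in.
back: 20 × 8.222 = 164.44 → 164.
left front: 11.5 × 8.222 = 94.56 → 95.
pocket: 6.5 × 8.222 = 53.44 → 53.
cuff: 7.5 × 8.222 = 61.67 → 62.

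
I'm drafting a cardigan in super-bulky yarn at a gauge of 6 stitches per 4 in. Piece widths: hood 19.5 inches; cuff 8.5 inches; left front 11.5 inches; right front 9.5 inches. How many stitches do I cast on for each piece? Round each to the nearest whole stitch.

hood 29; cuff 13; left front 17; right front 14.

Rate = 6/4 = 1.5 sts per in.
hood: 19.5 × 1.5 = 29.25 → 29.
cuff: 8.5 × 1.5 = 12.75 → 13.
left front: 11.5 × 1.5 = 17.25 → 17.
right front: 9.5 × 1.5 = 14.25 → 14.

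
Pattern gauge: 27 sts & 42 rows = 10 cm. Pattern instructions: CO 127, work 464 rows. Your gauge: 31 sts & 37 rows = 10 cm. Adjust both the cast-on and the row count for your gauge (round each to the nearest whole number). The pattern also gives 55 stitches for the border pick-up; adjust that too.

Cast on 146 stitches; work 409 rows; border pick-up 63 stitches.

Stitches: 127 × 31/27 = 145.81 → 146.
Rows: 464 × 37/42 = 408.76 → 409.
border pick-up: 55 × 31/27 = 63.15 → 63.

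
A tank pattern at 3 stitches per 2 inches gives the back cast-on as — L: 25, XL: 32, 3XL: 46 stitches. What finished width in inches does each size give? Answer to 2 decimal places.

L 16.67 inches; XL 21.33 inches; 3XL 30.67 inches.

3/2 = 1.5 sts per in.
L: 25 / 1.5 = 16.667 → 16.67 in.
XL: 32 / 1.5 = 21.333 → 21.33 in.
3XL: 46 / 1.5 = 30.667 → 30.67 in.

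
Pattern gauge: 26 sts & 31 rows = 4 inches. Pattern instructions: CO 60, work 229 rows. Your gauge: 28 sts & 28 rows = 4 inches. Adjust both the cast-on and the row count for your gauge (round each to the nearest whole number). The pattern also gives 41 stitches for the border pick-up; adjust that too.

Cast on 65 stitches; work 207 rows; border pick-up 44 stitches.

Stitches: 60 × 28/26 = 64.62 → 65.
Rows: 229 × 28/31 = 206.84 → 207.
border pick-up: 41 × 28/26 = 44.15 → 44.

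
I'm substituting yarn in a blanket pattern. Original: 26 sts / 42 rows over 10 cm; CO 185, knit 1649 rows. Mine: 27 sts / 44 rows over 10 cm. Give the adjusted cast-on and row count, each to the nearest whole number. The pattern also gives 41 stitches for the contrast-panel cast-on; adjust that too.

Stitches: 185 × 27/26 = 192.12 → 192.
Rows: 1649 × 44/42 = 1727.52 → 1728.
contrast-panel cast-on: 41 × 27/26 = 42.58 → 43.

Cast on 192 stitches; work 1728 rows; contrast-panel cast-on 43 stitches.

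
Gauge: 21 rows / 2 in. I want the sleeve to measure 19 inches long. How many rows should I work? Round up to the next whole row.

Work 200 rows.

21 rows / 2 in = 10.5 rows per inch.
19 × 10.5 = 199.50 rows.
Round up → 200.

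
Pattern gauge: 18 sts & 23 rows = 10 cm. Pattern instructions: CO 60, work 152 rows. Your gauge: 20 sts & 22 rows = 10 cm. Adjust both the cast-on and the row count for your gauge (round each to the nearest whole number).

Stitches: 60 × 20/18 = 66.67 → 67.
Rows: 152 × 22/23 = 145.39 → 145.

Cast on 67 stitches; work 145 rows.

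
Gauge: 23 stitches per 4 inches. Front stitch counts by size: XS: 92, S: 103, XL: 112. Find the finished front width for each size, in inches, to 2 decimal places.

XS 16.00 inches; S 17.91 inches; XL 19.48 inches.

23/4 = 5.75 sts per in.
XS: 92 / 5.75 = 16.000 → 16.00 in.
S: 103 / 5.75 = 17.913 → 17.91 in.
XL: 112 / 5.75 = 19.478 → 19.48 in.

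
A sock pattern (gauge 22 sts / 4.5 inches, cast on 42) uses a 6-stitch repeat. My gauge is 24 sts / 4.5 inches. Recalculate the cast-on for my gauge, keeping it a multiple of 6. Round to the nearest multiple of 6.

Cast on 48 stitches.

42 × 24 / 22 = 45.82.
Nearest multiple of 6: 48.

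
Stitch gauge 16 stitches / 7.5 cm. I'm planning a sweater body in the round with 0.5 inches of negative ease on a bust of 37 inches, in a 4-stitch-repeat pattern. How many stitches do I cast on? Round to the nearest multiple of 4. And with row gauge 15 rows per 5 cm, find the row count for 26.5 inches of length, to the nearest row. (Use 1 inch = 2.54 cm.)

Cast on 196 stitches; work 202 rows.

Finished = 37 − 0.5 = 36.5 inches.
36.5 inches × 2.54 = 92.71 cm.
16/7.5 = 2.133 sts per cm; 92.71 × 2.133 = 197.78 sts.
Nearest multiple of 4 → 196.
26.5 inches = 67.31 cm; × 3 = 201.93 → 202 rows.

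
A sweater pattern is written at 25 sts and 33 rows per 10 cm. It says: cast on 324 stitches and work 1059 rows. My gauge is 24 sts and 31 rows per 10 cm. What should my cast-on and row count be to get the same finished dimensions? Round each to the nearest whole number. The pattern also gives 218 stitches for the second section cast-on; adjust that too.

Cast on 311 stitches; work 995 rows; second section cast-on 209 stitches.

Stitches: 324 × 24/25 = 311.04 → 311.
Rows: 1059 × 31/33 = 994.82 → 995.
second section cast-on: 218 × 24/25 = 209.28 → 209.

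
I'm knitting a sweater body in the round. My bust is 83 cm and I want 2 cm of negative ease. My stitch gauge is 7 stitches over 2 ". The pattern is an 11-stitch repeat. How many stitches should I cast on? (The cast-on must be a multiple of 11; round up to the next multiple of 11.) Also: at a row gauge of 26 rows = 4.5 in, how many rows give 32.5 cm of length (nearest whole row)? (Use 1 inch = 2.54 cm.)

Cast on 121 stitches; work 74 rows.

Finished = 83 − 2 = 81 cm.
81 cm × 1/2.54 = 31.89 inches.
7/2 = 3.5 sts per in; 31.89 × 3.5 = 111.61 sts.
Next multiple of 11 → 121.
32.5 cm = 12.80 inches; × 5.778 = 73.93 → 74 rows.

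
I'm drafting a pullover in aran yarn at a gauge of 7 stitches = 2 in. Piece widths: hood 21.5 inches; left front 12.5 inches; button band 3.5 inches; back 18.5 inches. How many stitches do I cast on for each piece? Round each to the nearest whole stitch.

Rate = 7/2 = 3.5 sts per in.
hood: 21.5 × 3.5 = 75.25 → 75.
left front: 12.5 × 3.5 = 43.75 → 44.
button band: 3.5 × 3.5 = 12.25 → 12.
back: 18.5 × 3.5 = 64.75 → 65.

hood 75; left front 44; button band 12; back 65.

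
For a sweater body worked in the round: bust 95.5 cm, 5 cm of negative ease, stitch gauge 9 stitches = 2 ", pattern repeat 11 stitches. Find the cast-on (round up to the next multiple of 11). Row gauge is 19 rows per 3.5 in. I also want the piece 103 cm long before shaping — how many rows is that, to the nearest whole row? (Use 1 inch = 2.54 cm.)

Cast on 165 stitches; work 220 rows.

Finished = 95.5 − 5 = 90.5 cm.
90.5 cm × 1/2.54 = 35.63 inches.
9/2 = 4.5 sts per in; 35.63 × 4.5 = 160.33 sts.
Next multiple of 11 → 165.
103 cm = 40.55 inches; × 5.429 = 220.13 → 220 rows.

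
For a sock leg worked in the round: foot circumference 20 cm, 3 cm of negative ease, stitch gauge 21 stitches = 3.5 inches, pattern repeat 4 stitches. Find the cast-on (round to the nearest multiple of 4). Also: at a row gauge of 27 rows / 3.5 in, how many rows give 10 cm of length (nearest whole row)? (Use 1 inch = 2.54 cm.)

Finished = 20 − 3 = 17 cm.
17 cm × 1/2.54 = 6.69 inches.
21/3.5 = 6 sts per in; 6.69 × 6 = 40.16 sts.
Nearest multiple of 4 → 40.
10 cm = 3.94 inches; × 7.714 = 30.37 → 30 rows.

Cast on 40 stitches; work 30 rows.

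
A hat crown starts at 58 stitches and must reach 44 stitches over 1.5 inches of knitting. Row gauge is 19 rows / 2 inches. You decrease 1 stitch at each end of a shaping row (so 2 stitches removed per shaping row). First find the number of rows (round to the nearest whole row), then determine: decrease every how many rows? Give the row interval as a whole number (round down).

Decrease every 2nd row.

Rows = 1.5 × 9.5 = 14.2 → 14 rows.
Stitches to remove: 14 → 7 shaping rows (at 2 st each).
14 / 7 = 2.00 → every 2 rows.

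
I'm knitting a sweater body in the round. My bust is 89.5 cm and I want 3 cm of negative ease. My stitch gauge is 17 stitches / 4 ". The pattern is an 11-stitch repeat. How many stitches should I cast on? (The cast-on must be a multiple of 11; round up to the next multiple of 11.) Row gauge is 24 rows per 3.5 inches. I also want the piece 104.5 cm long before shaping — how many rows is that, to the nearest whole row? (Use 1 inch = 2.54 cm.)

Cast on 154 stitches; work 282 rows.

Finished = 89.5 − 3 = 86.5 cm.
86.5 cm × 1/2.54 = 34.06 inches.
17/4 = 4.25 sts per in; 34.06 × 4.25 = 144.73 sts.
Next multiple of 11 → 154.
104.5 cm = 41.14 inches; × 6.857 = 282.11 → 282 rows.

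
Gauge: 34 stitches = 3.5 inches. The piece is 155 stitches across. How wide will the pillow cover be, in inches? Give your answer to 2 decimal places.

15.96 inches.

34 stitches / 3.5 inch = 9.714 stitches per inch.
155 / 9.714 = 15.956 inches.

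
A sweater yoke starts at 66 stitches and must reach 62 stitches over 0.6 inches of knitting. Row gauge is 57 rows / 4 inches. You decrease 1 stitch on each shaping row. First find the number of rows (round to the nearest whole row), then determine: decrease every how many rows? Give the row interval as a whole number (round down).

Decrease every 2nd row.

Rows = 0.6 × 14.25 = 8.5 → 9 rows.
Stitches to remove: 4 → 4 shaping rows (at 1 st each).
9 / 4 = 2.25 → every 2 rows.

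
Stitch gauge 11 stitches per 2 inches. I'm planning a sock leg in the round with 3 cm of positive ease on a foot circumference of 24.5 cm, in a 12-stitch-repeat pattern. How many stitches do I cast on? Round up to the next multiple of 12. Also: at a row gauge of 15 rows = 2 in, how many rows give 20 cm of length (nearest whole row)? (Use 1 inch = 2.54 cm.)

Finished = 24.5 + 3 = 27.5 cm.
27.5 cm × 1/2.54 = 10.83 inches.
11/2 = 5.5 sts per in; 10.83 × 5.5 = 59.55 sts.
Next multiple of 12 → 60.
20 cm = 7.87 inches; × 7.5 = 59.06 → 59 rows.

Cast on 60 stitches; work 59 rows.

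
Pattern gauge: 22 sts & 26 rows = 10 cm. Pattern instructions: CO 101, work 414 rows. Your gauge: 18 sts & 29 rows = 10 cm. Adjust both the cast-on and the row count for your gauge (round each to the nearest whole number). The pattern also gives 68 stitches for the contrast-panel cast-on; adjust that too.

Stitches: 101 × 18/22 = 82.64 → 83.
Rows: 414 × 29/26 = 461.77 → 462.
contrast-panel cast-on: 68 × 18/22 = 55.64 → 56.

Cast on 83 stitches; work 462 rows; contrast-panel cast-on 56 stitches.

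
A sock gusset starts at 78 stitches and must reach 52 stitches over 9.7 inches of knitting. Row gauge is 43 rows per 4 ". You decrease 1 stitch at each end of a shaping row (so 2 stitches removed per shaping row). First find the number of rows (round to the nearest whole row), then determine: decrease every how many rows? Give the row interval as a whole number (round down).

Rows = 9.7 × 10.75 = 104.3 → 104 rows.
Stitches to remove: 26 → 13 shaping rows (at 2 st each).
104 / 13 = 8.00 → every 8 rows.

Decrease every 8th row.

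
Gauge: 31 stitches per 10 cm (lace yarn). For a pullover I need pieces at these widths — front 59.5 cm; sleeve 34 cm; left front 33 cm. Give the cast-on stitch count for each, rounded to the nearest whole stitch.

Rate = 31/10 = 3.1 sts per cm.
front: 59.5 × 3.1 = 184.45 → 184.
sleeve: 34 × 3.1 = 105.40 → 105.
left front: 33 × 3.1 = 102.30 → 102.

front 184; sleeve 105; left front 102.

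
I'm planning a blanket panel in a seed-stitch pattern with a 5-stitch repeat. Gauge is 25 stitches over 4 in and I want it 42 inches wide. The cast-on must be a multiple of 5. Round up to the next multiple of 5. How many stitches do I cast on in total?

25 / 4 = 6.25 sts per inch.
42 × 6.25 = 262.50 sts.
Next multiple of 5: 265.

CO 265 sts.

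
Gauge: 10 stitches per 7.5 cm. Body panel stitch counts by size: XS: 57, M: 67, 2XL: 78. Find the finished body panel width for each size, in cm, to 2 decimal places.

XS 42.75 cm; M 50.25 cm; 2XL 58.50 cm.

10/7.5 = 1.333 sts per cm.
XS: 57 / 1.333 = 42.750 → 42.75 cm.
M: 67 / 1.333 = 50.250 → 50.25 cm.
2XL: 78 / 1.333 = 58.500 → 58.50 cm.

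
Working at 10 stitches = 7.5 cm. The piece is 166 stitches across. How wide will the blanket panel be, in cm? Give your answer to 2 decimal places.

10 stitches / 7.5 cm = 1.333 stitches per cm.
166 / 1.333 = 124.500 cm.

124.50 cm.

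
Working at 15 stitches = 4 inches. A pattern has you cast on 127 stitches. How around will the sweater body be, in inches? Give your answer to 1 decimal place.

33.9 inches.

15 stitches / 4 inch = 3.75 stitches per inch.
127 / 3.75 = 33.87 inches.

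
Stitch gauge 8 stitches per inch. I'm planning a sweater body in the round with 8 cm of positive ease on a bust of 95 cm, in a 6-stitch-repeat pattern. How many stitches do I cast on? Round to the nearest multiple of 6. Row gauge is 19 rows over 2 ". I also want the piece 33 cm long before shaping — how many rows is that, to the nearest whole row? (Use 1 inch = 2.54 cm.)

Finished = 95 + 8 = 103 cm.
103 cm × 1/2.54 = 40.55 inches.
8/1 = 8 sts per in; 40.55 × 8 = 324.41 sts.
Nearest multiple of 6 → 324.
33 cm = 12.99 inches; × 9.5 = 123.43 → 123 rows.

Cast on 324 stitches; work 123 rows.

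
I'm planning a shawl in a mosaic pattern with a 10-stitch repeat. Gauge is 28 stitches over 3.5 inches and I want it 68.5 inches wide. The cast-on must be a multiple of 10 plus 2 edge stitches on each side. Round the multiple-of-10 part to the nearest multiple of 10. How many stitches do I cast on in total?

Cast on 544 stitches.

28 / 3.5 = 8 sts per inch.
68.5 × 8 = 548.00 sts.
Less 4 edge sts → 544.00 for the repeat.
Nearest multiple of 10: 540.
Add back 4 edge sts → 544.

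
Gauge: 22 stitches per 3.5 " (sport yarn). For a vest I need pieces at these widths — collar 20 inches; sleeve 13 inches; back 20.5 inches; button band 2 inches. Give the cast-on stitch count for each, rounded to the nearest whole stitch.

collar 126; sleeve 82; back 129; button band 13.

Rate = 22/3.5 = 6.286 sts per in.
collar: 20 × 6.286 = 125.71 → 126.
sleeve: 13 × 6.286 = 81.71 → 82.
back: 20.5 × 6.286 = 128.86 → 129.
button band: 2 × 6.286 = 12.57 → 13.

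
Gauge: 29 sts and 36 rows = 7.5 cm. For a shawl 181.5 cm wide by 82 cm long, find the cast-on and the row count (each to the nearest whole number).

Stitch gauge = 29/7.5 = 3.867 sts/cm; 181.5 × 3.867 = 701.80 → 702 sts.
Row gauge = 36/7.5 = 4.8 rows/cm; 82 × 4.8 = 393.60 → 394 rows.

Cast on 702 stitches and work 394 rows.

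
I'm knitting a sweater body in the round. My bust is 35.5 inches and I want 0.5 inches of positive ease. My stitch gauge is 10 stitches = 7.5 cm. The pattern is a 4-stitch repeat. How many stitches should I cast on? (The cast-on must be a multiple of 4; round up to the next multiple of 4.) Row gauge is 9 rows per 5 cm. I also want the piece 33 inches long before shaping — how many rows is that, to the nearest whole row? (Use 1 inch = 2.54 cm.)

Cast on 124 stitches; work 151 rows.

Finished = 35.5 + 0.5 = 36 inches.
36 inches × 2.54 = 91.44 cm.
10/7.5 = 1.333 sts per cm; 91.44 × 1.333 = 121.92 sts.
Next multiple of 4 → 124.
33 inches = 83.82 cm; × 1.8 = 150.88 → 151 rows.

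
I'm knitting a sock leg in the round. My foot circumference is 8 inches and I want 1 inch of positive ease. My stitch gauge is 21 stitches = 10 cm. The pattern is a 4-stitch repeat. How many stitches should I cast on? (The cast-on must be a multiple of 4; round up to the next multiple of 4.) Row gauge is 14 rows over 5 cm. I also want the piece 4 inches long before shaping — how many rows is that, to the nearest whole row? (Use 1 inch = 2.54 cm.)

Cast on 52 stitches; work 28 rows.

Finished = 8 + 1 = 9 inches.
9 inches × 2.54 = 22.86 cm.
21/10 = 2.1 sts per cm; 22.86 × 2.1 = 48.01 sts.
Next multiple of 4 → 52.
4 inches = 10.16 cm; × 2.8 = 28.45 → 28 rows.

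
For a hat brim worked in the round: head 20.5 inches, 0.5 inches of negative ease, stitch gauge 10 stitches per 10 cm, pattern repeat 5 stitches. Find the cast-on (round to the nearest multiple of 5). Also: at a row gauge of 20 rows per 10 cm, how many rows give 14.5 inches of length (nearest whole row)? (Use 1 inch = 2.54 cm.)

Cast on 50 stitches; work 74 rows.

Finished = 20.5 − 0.5 = 20 inches.
20 inches × 2.54 = 50.80 cm.
10/10 = 1 sts per cm; 50.80 × 1 = 50.80 sts.
Nearest multiple of 5 → 50.
14.5 inches = 36.83 cm; × 2 = 73.66 → 74 rows.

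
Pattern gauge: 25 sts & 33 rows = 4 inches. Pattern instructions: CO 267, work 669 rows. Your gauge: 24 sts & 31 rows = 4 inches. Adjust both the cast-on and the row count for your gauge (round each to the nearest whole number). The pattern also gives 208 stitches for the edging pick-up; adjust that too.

Stitches: 267 × 24/25 = 256.32 → 256.
Rows: 669 × 31/33 = 628.45 → 628.
edging pick-up: 208 × 24/25 = 199.68 → 200.

Cast on 256 stitches; work 628 rows; edging pick-up 200 stitches.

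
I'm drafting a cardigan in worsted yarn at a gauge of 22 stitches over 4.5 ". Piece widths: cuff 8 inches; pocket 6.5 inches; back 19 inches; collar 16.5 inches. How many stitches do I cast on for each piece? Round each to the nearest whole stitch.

Rate = 22/4.5 = 4.889 sts per in.
cuff: 8 × 4.889 = 39.11 → 39.
pocket: 6.5 × 4.889 = 31.78 → 32.
back: 19 × 4.889 = 92.89 → 93.
collar: 16.5 × 4.889 = 80.67 → 81.

cuff 39; pocket 32; back 93; collar 81.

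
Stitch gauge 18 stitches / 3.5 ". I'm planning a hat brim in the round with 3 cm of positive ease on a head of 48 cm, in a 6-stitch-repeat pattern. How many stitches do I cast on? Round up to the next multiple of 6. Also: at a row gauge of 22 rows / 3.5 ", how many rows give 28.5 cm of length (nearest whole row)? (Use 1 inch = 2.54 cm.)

Finished = 48 + 3 = 51 cm.
51 cm × 1/2.54 = 20.08 inches.
18/3.5 = 5.143 sts per in; 20.08 × 5.143 = 103.26 sts.
Next multiple of 6 → 108.
28.5 cm = 11.22 inches; × 6.286 = 70.53 → 71 rows.

Cast on 108 stitches; work 71 rows.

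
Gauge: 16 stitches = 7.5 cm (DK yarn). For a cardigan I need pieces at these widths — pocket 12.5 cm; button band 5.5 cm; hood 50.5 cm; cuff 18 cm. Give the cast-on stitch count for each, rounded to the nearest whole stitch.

pocket 27; button band 12; hood 108; cuff 38.

Rate = 16/7.5 = 2.133 sts per cm.
pocket: 12.5 × 2.133 = 26.67 → 27.
button band: 5.5 × 2.133 = 11.73 → 12.
hood: 50.5 × 2.133 = 107.73 → 108.
cuff: 18 × 2.133 = 38.40 → 38.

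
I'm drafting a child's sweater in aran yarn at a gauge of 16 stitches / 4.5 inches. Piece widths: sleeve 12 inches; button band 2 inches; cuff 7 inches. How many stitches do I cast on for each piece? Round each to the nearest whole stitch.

sleeve 43; button band 7; cuff 25.

Rate = 16/4.5 = 3.556 sts per in.
sleeve: 12 × 3.556 = 42.67 → 43.
button band: 2 × 3.556 = 7.11 → 7.
cuff: 7 × 3.556 = 24.89 → 25.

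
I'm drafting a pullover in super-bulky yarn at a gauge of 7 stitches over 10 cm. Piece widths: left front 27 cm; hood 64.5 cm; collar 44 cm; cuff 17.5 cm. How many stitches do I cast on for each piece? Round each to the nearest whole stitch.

Rate = 7/10 = 0.7 sts per cm.
left front: 27 × 0.7 = 18.90 → 19.
hood: 64.5 × 0.7 = 45.15 → 45.
collar: 44 × 0.7 = 30.80 → 31.
cuff: 17.5 × 0.7 = 12.25 → 12.

left front 19; hood 45; collar 31; cuff 12.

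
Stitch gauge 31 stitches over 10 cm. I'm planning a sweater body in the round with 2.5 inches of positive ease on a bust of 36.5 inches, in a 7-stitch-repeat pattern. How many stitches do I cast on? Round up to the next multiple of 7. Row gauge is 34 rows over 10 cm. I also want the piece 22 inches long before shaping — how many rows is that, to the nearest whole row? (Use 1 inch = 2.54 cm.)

Cast on 308 stitches; work 190 rows.

Finished = 36.5 + 2.5 = 39 inches.
39 inches × 2.54 = 99.06 cm.
31/10 = 3.1 sts per cm; 99.06 × 3.1 = 307.09 sts.
Next multiple of 7 → 308.
22 inches = 55.88 cm; × 3.4 = 189.99 → 190 rows.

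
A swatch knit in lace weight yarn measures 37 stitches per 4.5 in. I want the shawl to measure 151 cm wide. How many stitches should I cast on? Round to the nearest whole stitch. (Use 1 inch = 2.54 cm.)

Cast on 489 stitches.

151 cm = 59.45 in.
37 stitches / 4.5 in = 8.222 stitches per inch.
59.45 × 8.222 = 488.80 stitches.
Round to nearest → 489.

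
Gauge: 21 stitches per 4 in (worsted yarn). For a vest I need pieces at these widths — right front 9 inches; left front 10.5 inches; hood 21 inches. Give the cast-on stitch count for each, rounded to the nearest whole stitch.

right front 47; left front 55; hood 110.

Rate = 21/4 = 5.25 sts per in.
right front: 9 × 5.25 = 47.25 → 47.
left front: 10.5 × 5.25 = 55.12 → 55.
hood: 21 × 5.25 = 110.25 → 110.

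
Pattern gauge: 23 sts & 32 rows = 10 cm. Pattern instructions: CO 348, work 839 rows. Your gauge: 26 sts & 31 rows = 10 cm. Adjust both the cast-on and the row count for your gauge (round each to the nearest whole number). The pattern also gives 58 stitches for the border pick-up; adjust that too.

Cast on 393 stitches; work 813 rows; border pick-up 66 stitches.

Stitches: 348 × 26/23 = 393.39 → 393.
Rows: 839 × 31/32 = 812.78 → 813.
border pick-up: 58 × 26/23 = 65.57 → 66.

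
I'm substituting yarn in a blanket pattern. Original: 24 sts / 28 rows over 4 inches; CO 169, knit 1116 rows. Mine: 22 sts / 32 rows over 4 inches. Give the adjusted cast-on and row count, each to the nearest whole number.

Stitches: 169 × 22/24 = 154.92 → 155.
Rows: 1116 × 32/28 = 1275.43 → 1275.

Cast on 155 stitches; work 1275 rows.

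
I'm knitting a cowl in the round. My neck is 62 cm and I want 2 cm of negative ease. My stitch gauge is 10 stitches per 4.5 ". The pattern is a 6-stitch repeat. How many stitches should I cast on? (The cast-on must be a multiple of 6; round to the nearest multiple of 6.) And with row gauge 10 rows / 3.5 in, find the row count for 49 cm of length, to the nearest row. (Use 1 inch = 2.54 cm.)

Finished = 62 − 2 = 60 cm.
60 cm × 1/2.54 = 23.62 inches.
10/4.5 = 2.222 sts per in; 23.62 × 2.222 = 52.49 sts.
Nearest multiple of 6 → 54.
49 cm = 19.29 inches; × 2.857 = 55.12 → 55 rows.

Cast on 54 stitches; work 55 rows.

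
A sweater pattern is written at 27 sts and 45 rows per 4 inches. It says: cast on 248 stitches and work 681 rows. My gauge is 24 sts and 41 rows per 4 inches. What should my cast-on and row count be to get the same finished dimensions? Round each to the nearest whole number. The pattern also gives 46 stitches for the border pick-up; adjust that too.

Cast on 220 stitches; work 620 rows; border pick-up 41 stitches.

Stitches: 248 × 24/27 = 220.44 → 220.
Rows: 681 × 41/45 = 620.47 → 620.
border pick-up: 46 × 24/27 = 40.89 → 41.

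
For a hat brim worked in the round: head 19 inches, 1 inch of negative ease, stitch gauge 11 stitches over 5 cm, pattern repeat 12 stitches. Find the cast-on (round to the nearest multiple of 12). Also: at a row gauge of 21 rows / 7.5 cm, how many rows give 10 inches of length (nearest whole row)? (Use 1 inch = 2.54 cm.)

Cast on 96 stitches; work 71 rows.

Finished = 19 − 1 = 18 inches.
18 inches × 2.54 = 45.72 cm.
11/5 = 2.2 sts per cm; 45.72 × 2.2 = 100.58 sts.
Nearest multiple of 12 → 96.
10 inches = 25.40 cm; × 2.8 = 71.12 → 71 rows.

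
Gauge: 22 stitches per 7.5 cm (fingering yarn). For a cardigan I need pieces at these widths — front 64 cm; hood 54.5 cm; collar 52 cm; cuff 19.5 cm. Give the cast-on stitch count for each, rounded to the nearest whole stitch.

front 188; hood 160; collar 153; cuff 57.

Rate = 22/7.5 = 2.933 sts per cm.
front: 64 × 2.933 = 187.73 → 188.
hood: 54.5 × 2.933 = 159.87 → 160.
collar: 52 × 2.933 = 152.53 → 153.
cuff: 19.5 × 2.933 = 57.20 → 57.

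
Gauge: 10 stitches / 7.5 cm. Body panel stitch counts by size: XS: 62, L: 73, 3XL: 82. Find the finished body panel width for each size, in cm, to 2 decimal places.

10/7.5 = 1.333 sts per cm.
XS: 62 / 1.333 = 46.500 → 46.50 cm.
L: 73 / 1.333 = 54.750 → 54.75 cm.
3XL: 82 / 1.333 = 61.500 → 61.50 cm.

XS 46.50 cm; L 54.75 cm; 3XL 61.50 cm.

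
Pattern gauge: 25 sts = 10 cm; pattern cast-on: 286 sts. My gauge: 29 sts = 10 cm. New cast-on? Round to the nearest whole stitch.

332 stitches.

Scale factor = 29 / 25 = 1.160.
286 × 29 / 25 = 331.76 sts.
→ 332 sts.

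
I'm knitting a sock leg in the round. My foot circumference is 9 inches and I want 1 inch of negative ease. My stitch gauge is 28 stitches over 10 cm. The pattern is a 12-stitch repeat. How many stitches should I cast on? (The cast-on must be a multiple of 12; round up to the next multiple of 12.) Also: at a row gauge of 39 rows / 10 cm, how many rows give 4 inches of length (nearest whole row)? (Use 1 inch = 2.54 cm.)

Finished = 9 − 1 = 8 inches.
8 inches × 2.54 = 20.32 cm.
28/10 = 2.8 sts per cm; 20.32 × 2.8 = 56.90 sts.
Next multiple of 12 → 60.
4 inches = 10.16 cm; × 3.9 = 39.62 → 40 rows.

Cast on 60 stitches; work 40 rows.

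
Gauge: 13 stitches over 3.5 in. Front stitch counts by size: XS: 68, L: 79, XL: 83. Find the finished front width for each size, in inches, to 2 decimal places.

XS 18.31 inches; L 21.27 inches; XL 22.35 inches.

13/3.5 = 3.714 sts per in.
XS: 68 / 3.714 = 18.308 → 18.31 in.
L: 79 / 3.714 = 21.269 → 21.27 in.
XL: 83 / 3.714 = 22.346 → 22.35 in.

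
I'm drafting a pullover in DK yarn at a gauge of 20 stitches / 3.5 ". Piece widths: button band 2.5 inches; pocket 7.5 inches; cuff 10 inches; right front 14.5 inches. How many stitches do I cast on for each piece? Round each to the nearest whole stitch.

Rate = 20/3.5 = 5.714 sts per in.
button band: 2.5 × 5.714 = 14.29 → 14.
pocket: 7.5 × 5.714 = 42.86 → 43.
cuff: 10 × 5.714 = 57.14 → 57.
right front: 14.5 × 5.714 = 82.86 → 83.

button band 14; pocket 43; cuff 57; right front 83.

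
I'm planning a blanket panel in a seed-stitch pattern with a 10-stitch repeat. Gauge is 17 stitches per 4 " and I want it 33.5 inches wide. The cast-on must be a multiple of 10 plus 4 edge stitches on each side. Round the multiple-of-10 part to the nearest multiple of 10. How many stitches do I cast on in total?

17 / 4 = 4.25 sts per inch.
33.5 × 4.25 = 142.38 sts.
Less 8 edge sts → 134.38 for the repeat.
Nearest multiple of 10: 130.
Add back 8 edge sts → 138.

Cast on 138 stitches.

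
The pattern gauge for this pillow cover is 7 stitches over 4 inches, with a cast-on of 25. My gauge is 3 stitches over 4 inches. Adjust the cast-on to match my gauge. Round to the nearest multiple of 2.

Scale factor = 3 / 7 = 0.429.
25 × 3 / 7 = 10.71 sts.
→ 10 sts.

Cast on 10 stitches.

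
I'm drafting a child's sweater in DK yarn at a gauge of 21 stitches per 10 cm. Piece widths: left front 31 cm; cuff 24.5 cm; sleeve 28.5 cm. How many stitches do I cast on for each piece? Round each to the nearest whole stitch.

Rate = 21/10 = 2.1 sts per cm.
left front: 31 × 2.1 = 65.10 → 65.
cuff: 24.5 × 2.1 = 51.45 → 51.
sleeve: 28.5 × 2.1 = 59.85 → 60.

left front 65; cuff 51; sleeve 60.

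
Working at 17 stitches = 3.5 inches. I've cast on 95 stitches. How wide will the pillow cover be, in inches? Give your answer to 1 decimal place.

19.6 inches.

17 stitches / 3.5 inch = 4.857 stitches per inch.
95 / 4.857 = 19.56 inches.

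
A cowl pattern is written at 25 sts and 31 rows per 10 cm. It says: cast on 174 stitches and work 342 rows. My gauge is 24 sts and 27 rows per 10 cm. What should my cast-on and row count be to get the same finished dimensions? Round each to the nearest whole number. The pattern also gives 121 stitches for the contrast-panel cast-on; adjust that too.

Cast on 167 stitches; work 298 rows; contrast-panel cast-on 116 stitches.

Stitches: 174 × 24/25 = 167.04 → 167.
Rows: 342 × 27/31 = 297.87 → 298.
contrast-panel cast-on: 121 × 24/25 = 116.16 → 116.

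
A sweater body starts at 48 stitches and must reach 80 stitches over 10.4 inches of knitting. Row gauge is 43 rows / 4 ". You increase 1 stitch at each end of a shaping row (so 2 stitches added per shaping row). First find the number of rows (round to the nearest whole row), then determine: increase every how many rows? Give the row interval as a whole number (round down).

Rows = 10.4 × 10.75 = 111.8 → 112 rows.
Stitches to add: 32 → 16 shaping rows (at 2 st each).
112 / 16 = 7.00 → every 7 rows.

Increase every 7th row.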